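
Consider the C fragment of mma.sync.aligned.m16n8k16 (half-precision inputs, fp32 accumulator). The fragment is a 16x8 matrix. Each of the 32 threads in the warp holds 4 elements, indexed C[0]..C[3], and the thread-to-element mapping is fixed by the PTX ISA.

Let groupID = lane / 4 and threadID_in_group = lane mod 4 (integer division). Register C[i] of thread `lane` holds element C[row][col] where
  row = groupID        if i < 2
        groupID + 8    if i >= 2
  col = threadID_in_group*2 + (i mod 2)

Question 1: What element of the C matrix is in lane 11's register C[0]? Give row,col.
lane 11->11/4=2, 11 mod 4=3
i=0  r:2+0->2  c:2·3+0->6

2,6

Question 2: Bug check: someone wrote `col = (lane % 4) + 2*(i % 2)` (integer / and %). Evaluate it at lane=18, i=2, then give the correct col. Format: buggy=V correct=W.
buggy=2 correct=4

`(lane % 4) + 2*(i % 2)`[18,2]→2
lane 18: G=4 (18/4), T=2 (18%4)
i=2: r=4+8=12, c=2*2+0=4
col: 2 vs 4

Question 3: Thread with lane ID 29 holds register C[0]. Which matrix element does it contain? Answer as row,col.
lane 29: g=7 (29/4), t=1 (29%4)
i=0: r=7+0=7, c=1*2+0=2

7,2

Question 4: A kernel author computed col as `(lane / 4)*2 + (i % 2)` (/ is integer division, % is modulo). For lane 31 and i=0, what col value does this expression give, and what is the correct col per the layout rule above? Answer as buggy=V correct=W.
`(lane / 4)*2 + (i % 2)`[31,0]->14
L=31->gid=31>>2=7, tid=31&3=3
[0]->row 7+0=7  col 3·2+0=6
col: 14 vs 6

buggy=14 correct=6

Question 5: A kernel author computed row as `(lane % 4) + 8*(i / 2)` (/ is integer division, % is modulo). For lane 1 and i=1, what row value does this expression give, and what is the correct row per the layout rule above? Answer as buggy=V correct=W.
`(lane % 4) + 8*(i / 2)`[1,1]→1
lane 1→1/4=0, 1 mod 4=1
i=1  r:0+0→0  c:2·1+1→3
row: 1 vs 0

buggy=1 correct=0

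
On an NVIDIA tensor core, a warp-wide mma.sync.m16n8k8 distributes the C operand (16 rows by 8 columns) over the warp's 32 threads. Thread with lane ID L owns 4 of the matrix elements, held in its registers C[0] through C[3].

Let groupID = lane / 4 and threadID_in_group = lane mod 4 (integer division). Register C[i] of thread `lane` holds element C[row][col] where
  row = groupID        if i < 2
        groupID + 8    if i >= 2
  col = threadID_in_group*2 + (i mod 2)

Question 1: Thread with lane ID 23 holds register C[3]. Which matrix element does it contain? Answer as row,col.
13,7

23: g=5,t=3
[3] (5+8,3*2+1) = (13,7)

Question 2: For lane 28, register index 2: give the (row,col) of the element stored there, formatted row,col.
28: g=7,t=0
[2] (7+8,0*2+0) = (15,0)

15,0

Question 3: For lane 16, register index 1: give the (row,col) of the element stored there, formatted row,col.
lane 16: gr=4 (16/4), th=0 (16%4)
i=1: r=4+0=4, c=0*2+1=1

4,1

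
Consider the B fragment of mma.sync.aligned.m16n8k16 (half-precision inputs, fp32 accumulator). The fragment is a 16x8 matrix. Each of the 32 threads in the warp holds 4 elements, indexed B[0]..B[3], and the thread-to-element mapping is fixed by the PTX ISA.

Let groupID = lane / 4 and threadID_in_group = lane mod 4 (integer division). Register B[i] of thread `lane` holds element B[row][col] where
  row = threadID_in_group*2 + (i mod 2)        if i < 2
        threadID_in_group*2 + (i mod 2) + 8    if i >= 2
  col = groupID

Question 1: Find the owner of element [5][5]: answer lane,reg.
c=5→G=5  r=5→rhi=0,T=2,p=1
L=5*4+2=22  i=0*2+1=1

22,1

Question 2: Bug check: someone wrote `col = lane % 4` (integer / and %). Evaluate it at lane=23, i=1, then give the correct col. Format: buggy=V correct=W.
`lane % 4`[23,1]=>3
lane 23: grp=5 (23/4), tig=3 (23%4)
i=1: r=3*2+1+0=7, c=grp=5
col: 3 vs 5

buggy=3 correct=5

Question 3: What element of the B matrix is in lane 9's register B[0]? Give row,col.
lane 9⇒9/4=2, 9 mod 4=1
i=0  r:2·1+0+0⇒2  c:2

2,2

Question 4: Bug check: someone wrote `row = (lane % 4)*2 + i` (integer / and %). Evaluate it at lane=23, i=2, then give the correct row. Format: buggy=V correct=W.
`(lane % 4)*2 + i`[23,2]=>8
L=23=>grp=23>>2=5, tig=23&3=3
[2]=>row 3·2+0+8=14  col grp=5
row: 8 vs 14

buggy=8 correct=14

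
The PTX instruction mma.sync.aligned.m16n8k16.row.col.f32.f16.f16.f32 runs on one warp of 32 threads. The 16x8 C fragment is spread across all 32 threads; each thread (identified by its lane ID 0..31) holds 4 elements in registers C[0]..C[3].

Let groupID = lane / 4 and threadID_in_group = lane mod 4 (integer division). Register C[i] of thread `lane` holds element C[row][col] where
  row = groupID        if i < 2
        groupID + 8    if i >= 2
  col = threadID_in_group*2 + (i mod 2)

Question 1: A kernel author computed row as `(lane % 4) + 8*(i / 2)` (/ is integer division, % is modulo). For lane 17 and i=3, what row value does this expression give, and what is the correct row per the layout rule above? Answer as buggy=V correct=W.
buggy=9 correct=12

`(lane % 4) + 8*(i / 2)`[17,3]->9
17: g=4,t=1
[3] (4+8,1*2+1) = (12,3)
row: 9 vs 12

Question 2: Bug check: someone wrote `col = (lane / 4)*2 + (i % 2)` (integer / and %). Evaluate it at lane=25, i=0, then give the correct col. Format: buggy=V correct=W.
buggy=12 correct=2

`(lane / 4)*2 + (i % 2)`[25,0]⇒12
25: gr=6,th=1
[0] (6+0,1*2+0) = (6,2)
col: 12 vs 2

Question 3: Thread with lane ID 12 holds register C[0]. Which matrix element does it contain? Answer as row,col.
lane 12⇒12/4=3, 12 mod 4=0
i=0  r:3+0⇒3  c:2·0+0⇒0

3,0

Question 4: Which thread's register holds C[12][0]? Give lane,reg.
r=12⇒gr=4,Rb=1  c=0⇒th=0,odd=0
L=4*4+0=16  i=1*2+0=2

16,2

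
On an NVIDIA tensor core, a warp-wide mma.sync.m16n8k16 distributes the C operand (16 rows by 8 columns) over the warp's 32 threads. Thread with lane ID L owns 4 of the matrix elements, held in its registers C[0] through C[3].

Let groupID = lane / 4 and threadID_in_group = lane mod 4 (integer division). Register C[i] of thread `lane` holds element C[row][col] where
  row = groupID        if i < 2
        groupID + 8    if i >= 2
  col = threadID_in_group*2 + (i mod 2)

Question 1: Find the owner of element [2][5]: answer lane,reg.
r=2->g=2,rb=0  c=5->t=2,b0=1
L=2*4+2=10  i=0*2+1=1

10,1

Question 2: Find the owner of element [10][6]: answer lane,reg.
r:10=>grp=2,rB=1  c:6=>tig=3,lo=0
L=2*4+3=11  i=1*2+0=2

11,2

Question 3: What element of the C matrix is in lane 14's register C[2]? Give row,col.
11,4

lane 14: g=3 (14/4), t=2 (14%4)
i=2: r=3+8=11, c=2*2+0=4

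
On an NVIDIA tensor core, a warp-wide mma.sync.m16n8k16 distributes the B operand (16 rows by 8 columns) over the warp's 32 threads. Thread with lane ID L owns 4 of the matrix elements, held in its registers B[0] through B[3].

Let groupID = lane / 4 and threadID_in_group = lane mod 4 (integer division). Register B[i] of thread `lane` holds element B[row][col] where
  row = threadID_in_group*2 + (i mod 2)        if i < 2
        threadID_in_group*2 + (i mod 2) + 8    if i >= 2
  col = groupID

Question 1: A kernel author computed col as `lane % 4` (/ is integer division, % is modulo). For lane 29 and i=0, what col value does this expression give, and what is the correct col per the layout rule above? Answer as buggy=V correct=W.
buggy=1 correct=7

`lane % 4`[29,0]->1
lane 29: gid=7 (29/4), tid=1 (29%4)
i=0: r=1*2+0+0=2, c=gid=7
col: 1 vs 7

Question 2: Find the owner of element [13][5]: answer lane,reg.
c=5⇒gr=5  r=13⇒Rb=1,th=2,odd=1
L=5*4+2=22  i=1*2+1=3

22,3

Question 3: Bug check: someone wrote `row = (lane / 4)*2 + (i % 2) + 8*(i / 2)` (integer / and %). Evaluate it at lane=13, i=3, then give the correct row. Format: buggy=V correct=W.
`(lane / 4)*2 + (i % 2) + 8*(i / 2)`[13,3]->15
13: g=3,t=1
[3] (1*2+1+8,3) = (11,3)
row: 15 vs 11

buggy=15 correct=11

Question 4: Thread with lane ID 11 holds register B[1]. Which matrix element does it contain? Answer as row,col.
L=11->g=11>>2=2, t=11&3=3
[1]->row 3·2+1+0=7  col g=2

7,2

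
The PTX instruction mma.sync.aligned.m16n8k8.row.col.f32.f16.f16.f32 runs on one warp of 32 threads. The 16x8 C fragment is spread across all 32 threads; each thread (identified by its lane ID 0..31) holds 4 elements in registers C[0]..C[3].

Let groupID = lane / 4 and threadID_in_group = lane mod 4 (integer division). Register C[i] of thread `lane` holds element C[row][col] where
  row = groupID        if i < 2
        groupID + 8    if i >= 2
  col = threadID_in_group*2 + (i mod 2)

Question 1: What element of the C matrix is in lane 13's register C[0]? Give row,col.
3,2

lane 13=>13/4=3, 13 mod 4=1
i=0  r:3+0=>3  c:2·1+0=>2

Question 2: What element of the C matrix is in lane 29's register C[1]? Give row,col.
lane 29=>29/4=7, 29 mod 4=1
i=1  r:7+0=>7  c:2·1+1=>3

7,3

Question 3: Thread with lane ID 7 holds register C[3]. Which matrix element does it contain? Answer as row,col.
9,7

7: G=1,T=3
[3] (1+8,3*2+1) = (9,7)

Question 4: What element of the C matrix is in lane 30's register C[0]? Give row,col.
7,4

lane 30->30/4=7, 30 mod 4=2
i=0  r:7+0->7  c:2·2+0->4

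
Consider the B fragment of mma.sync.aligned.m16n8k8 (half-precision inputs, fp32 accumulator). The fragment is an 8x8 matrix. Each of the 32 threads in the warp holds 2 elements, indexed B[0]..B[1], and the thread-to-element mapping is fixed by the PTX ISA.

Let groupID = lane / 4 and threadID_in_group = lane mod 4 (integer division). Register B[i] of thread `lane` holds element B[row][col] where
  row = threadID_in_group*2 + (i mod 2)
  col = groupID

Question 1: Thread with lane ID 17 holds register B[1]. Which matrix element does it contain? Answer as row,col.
lane 17: grp=4 (17/4), tig=1 (17%4)
i=1: r=1*2+1=3, c=grp=4

3,4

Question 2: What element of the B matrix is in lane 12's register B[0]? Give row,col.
12: G=3,T=0
[0] (0*2+0,3) = (0,3)

0,3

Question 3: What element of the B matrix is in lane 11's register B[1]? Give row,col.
7,2

11: g=2,t=3
[1] (3*2+1,2) = (7,2)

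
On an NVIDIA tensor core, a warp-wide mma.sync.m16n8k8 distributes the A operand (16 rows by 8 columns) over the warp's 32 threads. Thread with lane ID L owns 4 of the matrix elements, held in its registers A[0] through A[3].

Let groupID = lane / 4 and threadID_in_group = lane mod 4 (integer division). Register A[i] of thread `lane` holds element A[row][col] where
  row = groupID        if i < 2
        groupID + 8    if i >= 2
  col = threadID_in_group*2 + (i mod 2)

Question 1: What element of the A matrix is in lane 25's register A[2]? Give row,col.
14,2

lane 25: grp=6 (25/4), tig=1 (25%4)
i=2: r=6+8=14, c=1*2+0=2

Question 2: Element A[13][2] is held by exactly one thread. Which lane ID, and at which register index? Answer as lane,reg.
21,2

r:13=>grp=5,rB=1  c:2=>tig=1,lo=0
L=5*4+1=21  i=1*2+0=2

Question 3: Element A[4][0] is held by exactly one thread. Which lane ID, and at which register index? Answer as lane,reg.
16,0

r: 4->gid=4,r8=0  c: 0->tid=0,i&1=0
L=4*4+0=16  i=0*2+0=0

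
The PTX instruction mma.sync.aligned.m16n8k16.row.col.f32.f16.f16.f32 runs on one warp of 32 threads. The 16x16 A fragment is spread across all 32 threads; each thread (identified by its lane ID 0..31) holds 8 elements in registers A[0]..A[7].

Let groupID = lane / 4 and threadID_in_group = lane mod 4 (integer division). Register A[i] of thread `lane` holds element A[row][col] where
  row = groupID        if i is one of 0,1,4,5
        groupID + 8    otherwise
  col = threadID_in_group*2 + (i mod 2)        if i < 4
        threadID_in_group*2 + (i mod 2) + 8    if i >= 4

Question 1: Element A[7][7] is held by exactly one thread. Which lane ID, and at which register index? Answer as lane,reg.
r=7->g=7,rb=0  c=7->cb=0,t=3,b0=1
L=7*4+3=31  i=0*4+0*2+1=1

31,1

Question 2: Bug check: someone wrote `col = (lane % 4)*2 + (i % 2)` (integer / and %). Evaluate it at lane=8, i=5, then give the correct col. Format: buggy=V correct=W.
`(lane % 4)*2 + (i % 2)`[8,5]->1
lane 8->8/4=2, 8 mod 4=0
i=5  r:2+0->2  c:2·0+1+8->9
col: 1 vs 9

buggy=1 correct=9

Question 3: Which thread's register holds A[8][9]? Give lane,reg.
0,7

r=8→G=0,rhi=1  c=9→chi=1,T=0,p=1
L=0*4+0=0  i=1*4+1*2+1=7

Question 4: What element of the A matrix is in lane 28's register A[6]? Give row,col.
lane 28→28/4=7, 28 mod 4=0
i=6  r:7+8→15  c:2·0+0+8→8

15,8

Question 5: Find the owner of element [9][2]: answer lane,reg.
5,2

r=9->g=1,rb=1  c=2->cb=0,t=1,b0=0
L=1*4+1=5  i=0*4+1*2+0=2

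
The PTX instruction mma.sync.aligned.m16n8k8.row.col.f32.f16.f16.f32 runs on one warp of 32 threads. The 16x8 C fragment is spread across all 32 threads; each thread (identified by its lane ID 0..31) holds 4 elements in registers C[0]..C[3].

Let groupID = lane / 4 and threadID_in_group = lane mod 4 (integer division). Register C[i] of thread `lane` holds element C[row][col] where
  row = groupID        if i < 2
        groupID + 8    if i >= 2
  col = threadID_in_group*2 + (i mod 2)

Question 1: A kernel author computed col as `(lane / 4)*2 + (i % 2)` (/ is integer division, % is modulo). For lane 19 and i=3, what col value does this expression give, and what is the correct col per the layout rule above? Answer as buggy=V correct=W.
`(lane / 4)*2 + (i % 2)`[19,3]=>9
L=19=>grp=19>>2=4, tig=19&3=3
[3]=>row 4+8=12  col 3·2+1=7
col: 9 vs 7

buggy=9 correct=7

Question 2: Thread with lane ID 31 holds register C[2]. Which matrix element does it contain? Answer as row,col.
15,6

lane 31: g=7 (31/4), t=3 (31%4)
i=2: r=7+8=15, c=3*2+0=6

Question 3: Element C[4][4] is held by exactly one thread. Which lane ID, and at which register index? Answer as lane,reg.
18,0

r=4->g=4,rb=0  c=4->t=2,b0=0
L=4*4+2=18  i=0*2+0=0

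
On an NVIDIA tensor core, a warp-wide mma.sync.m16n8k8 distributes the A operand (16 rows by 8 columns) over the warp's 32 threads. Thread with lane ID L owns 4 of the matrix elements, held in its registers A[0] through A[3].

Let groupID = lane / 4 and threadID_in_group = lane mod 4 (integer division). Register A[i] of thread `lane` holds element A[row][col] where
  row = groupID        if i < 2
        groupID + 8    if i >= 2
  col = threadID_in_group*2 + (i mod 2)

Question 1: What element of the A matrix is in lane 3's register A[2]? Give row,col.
L=3⇒gr=3>>2=0, th=3&3=3
[2]⇒row 0+8=8  col 3·2+0=6

8,6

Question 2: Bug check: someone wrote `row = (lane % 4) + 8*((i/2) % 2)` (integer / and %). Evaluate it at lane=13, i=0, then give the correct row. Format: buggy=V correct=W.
buggy=1 correct=3

`(lane % 4) + 8*((i/2) % 2)`[13,0]⇒1
lane 13⇒13/4=3, 13 mod 4=1
i=0  r:3+0⇒3  c:2·1+0⇒2
row: 1 vs 3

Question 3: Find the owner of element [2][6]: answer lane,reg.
11,0

r=2→G=2,rhi=0  c=6→T=3,p=0
L=2*4+3=11  i=0*2+0=0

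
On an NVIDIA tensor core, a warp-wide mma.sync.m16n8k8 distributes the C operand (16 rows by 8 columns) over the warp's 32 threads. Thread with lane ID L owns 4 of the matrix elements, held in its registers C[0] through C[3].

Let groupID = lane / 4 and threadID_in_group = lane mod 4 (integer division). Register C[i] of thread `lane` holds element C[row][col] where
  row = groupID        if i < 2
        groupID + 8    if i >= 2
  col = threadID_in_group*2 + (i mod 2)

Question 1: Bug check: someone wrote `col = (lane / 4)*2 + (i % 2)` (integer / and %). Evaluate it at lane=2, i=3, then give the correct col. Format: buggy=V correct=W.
`(lane / 4)*2 + (i % 2)`[2,3]->1
2: gid=0,tid=2
[3] (0+8,2*2+1) = (8,5)
col: 1 vs 5

buggy=1 correct=5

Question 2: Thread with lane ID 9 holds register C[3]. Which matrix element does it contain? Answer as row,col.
9: grp=2,tig=1
[3] (2+8,1*2+1) = (10,3)

10,3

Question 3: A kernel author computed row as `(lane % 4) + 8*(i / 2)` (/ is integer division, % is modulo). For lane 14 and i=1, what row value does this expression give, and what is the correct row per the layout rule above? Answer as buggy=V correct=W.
`(lane % 4) + 8*(i / 2)`[14,1]->2
lane 14: g=3 (14/4), t=2 (14%4)
i=1: r=3+0=3, c=2*2+1=5
row: 2 vs 3

buggy=2 correct=3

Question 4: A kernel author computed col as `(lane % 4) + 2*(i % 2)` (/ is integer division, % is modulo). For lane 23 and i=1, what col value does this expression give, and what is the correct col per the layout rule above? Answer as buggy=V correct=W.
buggy=5 correct=7

`(lane % 4) + 2*(i % 2)`[23,1]->5
lane 23->23/4=5, 23 mod 4=3
i=1  r:5+0->5  c:2·3+1->7
col: 5 vs 7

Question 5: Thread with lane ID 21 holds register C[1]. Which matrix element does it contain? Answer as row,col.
21: G=5,T=1
[1] (5+0,1*2+1) = (5,3)

5,3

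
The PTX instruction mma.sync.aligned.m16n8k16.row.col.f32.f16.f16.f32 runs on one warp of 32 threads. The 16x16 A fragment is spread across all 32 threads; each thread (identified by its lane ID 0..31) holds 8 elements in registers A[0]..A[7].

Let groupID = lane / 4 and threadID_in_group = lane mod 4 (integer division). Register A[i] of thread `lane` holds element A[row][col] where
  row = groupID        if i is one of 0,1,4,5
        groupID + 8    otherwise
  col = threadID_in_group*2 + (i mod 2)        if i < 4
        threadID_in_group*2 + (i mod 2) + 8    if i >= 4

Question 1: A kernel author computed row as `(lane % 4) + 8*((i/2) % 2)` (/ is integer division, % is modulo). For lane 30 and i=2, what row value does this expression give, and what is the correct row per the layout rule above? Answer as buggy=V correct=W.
buggy=10 correct=15

`(lane % 4) + 8*((i/2) % 2)`[30,2]=>10
lane 30=>30/4=7, 30 mod 4=2
i=2  r:7+8=>15  c:2·2+0+0=>4
row: 10 vs 15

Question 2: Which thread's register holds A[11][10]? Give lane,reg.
13,6

r: 11->gid=3,r8=1  c: 10->c8=1,tid=1,i&1=0
L=3*4+1=13  i=1*4+1*2+0=6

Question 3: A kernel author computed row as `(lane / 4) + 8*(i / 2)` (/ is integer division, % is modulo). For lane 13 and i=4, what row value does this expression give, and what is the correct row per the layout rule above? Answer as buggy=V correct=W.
buggy=19 correct=3

`(lane / 4) + 8*(i / 2)`[13,4]->19
lane 13->13/4=3, 13 mod 4=1
i=4  r:3+0->3  c:2·1+0+8->10
row: 19 vs 3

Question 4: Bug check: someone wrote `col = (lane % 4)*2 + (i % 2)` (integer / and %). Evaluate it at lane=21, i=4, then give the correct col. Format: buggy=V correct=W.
`(lane % 4)*2 + (i % 2)`[21,4]->2
21: gid=5,tid=1
[4] (5+0,1*2+0+8) = (5,10)
col: 2 vs 10

buggy=2 correct=10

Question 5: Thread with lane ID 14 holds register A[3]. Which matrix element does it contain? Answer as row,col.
11,5

lane 14: gid=3 (14/4), tid=2 (14%4)
i=3: r=3+8=11, c=2*2+1+0=5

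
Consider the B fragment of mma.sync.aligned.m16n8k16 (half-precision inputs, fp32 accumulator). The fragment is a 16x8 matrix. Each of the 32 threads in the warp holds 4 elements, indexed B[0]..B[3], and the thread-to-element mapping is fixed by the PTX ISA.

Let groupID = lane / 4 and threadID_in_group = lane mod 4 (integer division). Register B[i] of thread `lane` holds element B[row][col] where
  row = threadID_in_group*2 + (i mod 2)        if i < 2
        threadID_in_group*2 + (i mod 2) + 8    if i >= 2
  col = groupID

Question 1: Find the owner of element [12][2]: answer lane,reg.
10,2

c=2→G=2  r=12→rhi=1,T=2,p=0
L=2*4+2=10  i=1*2+0=2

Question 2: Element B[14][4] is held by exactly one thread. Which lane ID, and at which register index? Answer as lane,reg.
19,2

c=4⇒gr=4  r=14⇒Rb=1,th=3,odd=0
L=4*4+3=19  i=1*2+0=2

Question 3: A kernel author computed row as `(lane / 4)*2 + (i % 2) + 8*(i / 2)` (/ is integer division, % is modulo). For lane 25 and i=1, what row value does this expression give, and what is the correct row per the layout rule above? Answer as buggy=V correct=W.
`(lane / 4)*2 + (i % 2) + 8*(i / 2)`[25,1]->13
lane 25->25/4=6, 25 mod 4=1
i=1  r:2·1+1+0->3  c:6
row: 13 vs 3

buggy=13 correct=3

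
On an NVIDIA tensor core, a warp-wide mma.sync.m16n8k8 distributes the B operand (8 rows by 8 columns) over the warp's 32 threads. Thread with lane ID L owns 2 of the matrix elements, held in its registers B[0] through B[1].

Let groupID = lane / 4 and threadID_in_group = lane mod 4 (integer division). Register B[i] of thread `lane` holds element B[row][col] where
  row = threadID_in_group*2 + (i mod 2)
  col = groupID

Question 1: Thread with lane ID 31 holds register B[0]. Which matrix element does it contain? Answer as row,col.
6,7

31: gid=7,tid=3
[0] (3*2+0,7) = (6,7)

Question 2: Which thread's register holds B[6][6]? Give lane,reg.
27,0

c=6->g=6  r=6->t=3,b0=0
L=6*4+3=27  i=0=0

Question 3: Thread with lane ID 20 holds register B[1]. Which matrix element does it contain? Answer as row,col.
1,5

lane 20=>20/4=5, 20 mod 4=0
i=1  r:2·0+1=>1  c:5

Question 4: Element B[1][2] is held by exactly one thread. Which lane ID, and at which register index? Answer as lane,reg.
c=2→G=2  r=1→T=0,p=1
L=2*4+0=8  i=1=1

8,1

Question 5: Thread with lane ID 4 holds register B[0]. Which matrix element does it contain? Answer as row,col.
0,1

lane 4->4/4=1, 4 mod 4=0
i=0  r:2·0+0->0  c:1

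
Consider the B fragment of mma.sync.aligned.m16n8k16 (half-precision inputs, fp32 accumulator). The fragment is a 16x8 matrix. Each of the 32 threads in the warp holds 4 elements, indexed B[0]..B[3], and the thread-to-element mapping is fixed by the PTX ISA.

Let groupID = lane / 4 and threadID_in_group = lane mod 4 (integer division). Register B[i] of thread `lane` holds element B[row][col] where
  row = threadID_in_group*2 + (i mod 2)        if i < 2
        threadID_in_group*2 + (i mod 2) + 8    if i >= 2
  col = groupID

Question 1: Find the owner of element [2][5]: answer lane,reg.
c: 5->gid=5  r: 2->r8=0,tid=1,i&1=0
L=5*4+1=21  i=0*2+0=0

21,0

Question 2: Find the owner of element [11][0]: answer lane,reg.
1,3

c=0⇒gr=0  r=11⇒Rb=1,th=1,odd=1
L=0*4+1=1  i=1*2+1=3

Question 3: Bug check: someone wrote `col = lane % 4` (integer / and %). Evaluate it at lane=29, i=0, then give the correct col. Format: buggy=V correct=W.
`lane % 4`[29,0]→1
L=29→G=29>>2=7, T=29&3=1
[0]→row 1·2+0+0=2  col G=7
col: 1 vs 7

buggy=1 correct=7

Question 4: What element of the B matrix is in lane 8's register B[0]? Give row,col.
0,2

L=8⇒gr=8>>2=2, th=8&3=0
[0]⇒row 0·2+0+0=0  col gr=2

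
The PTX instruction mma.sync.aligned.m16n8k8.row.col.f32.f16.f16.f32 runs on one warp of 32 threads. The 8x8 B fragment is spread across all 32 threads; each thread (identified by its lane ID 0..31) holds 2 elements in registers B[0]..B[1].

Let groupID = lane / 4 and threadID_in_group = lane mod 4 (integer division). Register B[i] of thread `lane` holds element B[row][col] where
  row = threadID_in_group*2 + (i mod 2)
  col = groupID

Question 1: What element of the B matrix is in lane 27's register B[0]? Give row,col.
lane 27: G=6 (27/4), T=3 (27%4)
i=0: r=3*2+0=6, c=G=6

6,6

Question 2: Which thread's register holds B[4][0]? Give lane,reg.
c:0=>grp=0  r:4=>tig=2,lo=0
L=0*4+2=2  i=0=0

2,0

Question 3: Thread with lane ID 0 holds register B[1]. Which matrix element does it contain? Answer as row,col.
1,0

L=0⇒gr=0>>2=0, th=0&3=0
[1]⇒row 0·2+1=1  col gr=0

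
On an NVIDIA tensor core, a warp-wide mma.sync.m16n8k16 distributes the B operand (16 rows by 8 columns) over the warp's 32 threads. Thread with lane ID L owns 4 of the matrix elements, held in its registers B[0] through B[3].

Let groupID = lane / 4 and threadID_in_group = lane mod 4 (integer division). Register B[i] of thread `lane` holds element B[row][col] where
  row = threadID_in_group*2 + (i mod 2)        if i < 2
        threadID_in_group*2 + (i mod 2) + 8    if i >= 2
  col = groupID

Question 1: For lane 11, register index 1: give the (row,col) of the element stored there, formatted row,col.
lane 11: G=2 (11/4), T=3 (11%4)
i=1: r=3*2+1+0=7, c=G=2

7,2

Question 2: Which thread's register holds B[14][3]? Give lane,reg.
c=3⇒gr=3  r=14⇒Rb=1,th=3,odd=0
L=3*4+3=15  i=1*2+0=2

15,2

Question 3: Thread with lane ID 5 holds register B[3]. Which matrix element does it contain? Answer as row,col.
5: gr=1,th=1
[3] (1*2+1+8,1) = (11,1)

11,1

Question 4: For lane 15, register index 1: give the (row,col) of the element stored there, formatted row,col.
lane 15=>15/4=3, 15 mod 4=3
i=1  r:2·3+1+0=>7  c:3

7,3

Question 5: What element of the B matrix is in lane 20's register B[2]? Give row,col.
20: gr=5,th=0
[2] (0*2+0+8,5) = (8,5)

8,5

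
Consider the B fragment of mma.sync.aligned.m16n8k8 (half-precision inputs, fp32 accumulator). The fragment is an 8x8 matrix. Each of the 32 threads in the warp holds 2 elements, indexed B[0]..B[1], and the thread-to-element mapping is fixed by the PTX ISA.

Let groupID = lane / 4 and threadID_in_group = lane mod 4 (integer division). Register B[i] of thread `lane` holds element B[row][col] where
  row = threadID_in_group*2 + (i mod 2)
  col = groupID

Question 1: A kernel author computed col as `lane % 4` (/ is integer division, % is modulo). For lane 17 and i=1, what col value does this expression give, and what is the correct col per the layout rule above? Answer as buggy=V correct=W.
buggy=1 correct=4

`lane % 4`[17,1]⇒1
lane 17: gr=4 (17/4), th=1 (17%4)
i=1: r=1*2+1=3, c=gr=4
col: 1 vs 4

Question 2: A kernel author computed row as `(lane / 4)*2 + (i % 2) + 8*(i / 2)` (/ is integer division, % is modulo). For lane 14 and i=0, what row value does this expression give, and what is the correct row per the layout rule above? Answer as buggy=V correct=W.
buggy=6 correct=4

`(lane / 4)*2 + (i % 2) + 8*(i / 2)`[14,0]=>6
14: grp=3,tig=2
[0] (2*2+0,3) = (4,3)
row: 6 vs 4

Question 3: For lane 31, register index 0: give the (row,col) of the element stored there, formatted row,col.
6,7

L=31→G=31>>2=7, T=31&3=3
[0]→row 3·2+0=6  col G=7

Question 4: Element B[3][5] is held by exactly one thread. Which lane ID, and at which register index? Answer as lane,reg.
c=5->g=5  r=3->t=1,b0=1
L=5*4+1=21  i=1=1

21,1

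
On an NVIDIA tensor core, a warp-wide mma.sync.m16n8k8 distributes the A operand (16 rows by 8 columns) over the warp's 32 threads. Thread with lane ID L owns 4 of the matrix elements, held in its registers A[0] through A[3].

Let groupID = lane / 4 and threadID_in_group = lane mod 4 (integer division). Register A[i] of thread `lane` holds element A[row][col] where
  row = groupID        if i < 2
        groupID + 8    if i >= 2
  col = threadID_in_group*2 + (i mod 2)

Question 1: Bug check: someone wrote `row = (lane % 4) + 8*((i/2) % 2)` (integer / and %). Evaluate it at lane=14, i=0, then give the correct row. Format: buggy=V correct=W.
`(lane % 4) + 8*((i/2) % 2)`[14,0]->2
14: g=3,t=2
[0] (3+0,2*2+0) = (3,4)
row: 2 vs 3

buggy=2 correct=3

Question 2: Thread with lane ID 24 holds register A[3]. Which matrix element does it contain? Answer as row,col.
14,1

24: g=6,t=0
[3] (6+8,0*2+1) = (14,1)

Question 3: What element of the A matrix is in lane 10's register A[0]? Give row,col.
lane 10->10/4=2, 10 mod 4=2
i=0  r:2+0->2  c:2·2+0->4

2,4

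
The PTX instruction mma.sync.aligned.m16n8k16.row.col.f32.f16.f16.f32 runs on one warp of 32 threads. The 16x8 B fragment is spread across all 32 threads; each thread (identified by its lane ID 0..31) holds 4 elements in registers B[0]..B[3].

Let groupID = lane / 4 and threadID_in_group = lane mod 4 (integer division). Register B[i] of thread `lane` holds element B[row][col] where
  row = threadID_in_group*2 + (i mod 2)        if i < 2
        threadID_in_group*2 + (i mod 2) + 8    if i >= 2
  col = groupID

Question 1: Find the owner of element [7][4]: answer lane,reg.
19,1

c=4→G=4  r=7→rhi=0,T=3,p=1
L=4*4+3=19  i=0*2+1=1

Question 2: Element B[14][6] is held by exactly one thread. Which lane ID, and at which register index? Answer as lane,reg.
27,2

c: 6->gid=6  r: 14->r8=1,tid=3,i&1=0
L=6*4+3=27  i=1*2+0=2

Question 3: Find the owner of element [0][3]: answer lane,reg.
12,0

c=3⇒gr=3  r=0⇒Rb=0,th=0,odd=0
L=3*4+0=12  i=0*2+0=0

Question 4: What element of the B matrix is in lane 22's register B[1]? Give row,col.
lane 22->22/4=5, 22 mod 4=2
i=1  r:2·2+1+0->5  c:5

5,5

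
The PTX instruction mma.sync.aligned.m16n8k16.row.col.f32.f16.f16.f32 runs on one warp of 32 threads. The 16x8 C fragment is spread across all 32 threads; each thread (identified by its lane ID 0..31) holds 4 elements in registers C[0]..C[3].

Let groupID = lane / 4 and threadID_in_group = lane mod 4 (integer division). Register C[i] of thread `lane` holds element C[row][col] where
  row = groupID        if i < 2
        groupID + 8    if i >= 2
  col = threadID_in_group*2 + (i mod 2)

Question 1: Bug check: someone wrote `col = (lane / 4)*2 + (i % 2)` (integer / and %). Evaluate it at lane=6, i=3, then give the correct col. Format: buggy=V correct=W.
`(lane / 4)*2 + (i % 2)`[6,3]=>3
6: grp=1,tig=2
[3] (1+8,2*2+1) = (9,5)
col: 3 vs 5

buggy=3 correct=5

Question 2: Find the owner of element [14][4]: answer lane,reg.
r=14⇒gr=6,Rb=1  c=4⇒th=2,odd=0
L=6*4+2=26  i=1*2+0=2

26,2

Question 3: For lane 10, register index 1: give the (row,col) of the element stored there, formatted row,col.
10: g=2,t=2
[1] (2+0,2*2+1) = (2,5)

2,5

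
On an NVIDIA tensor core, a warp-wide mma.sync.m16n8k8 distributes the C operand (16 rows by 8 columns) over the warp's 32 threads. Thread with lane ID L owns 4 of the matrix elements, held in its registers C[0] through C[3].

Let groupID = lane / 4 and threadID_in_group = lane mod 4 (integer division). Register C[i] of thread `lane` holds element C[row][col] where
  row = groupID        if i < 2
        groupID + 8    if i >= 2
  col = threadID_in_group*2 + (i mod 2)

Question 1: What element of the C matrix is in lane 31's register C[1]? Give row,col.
lane 31⇒31/4=7, 31 mod 4=3
i=1  r:7+0⇒7  c:2·3+1⇒7

7,7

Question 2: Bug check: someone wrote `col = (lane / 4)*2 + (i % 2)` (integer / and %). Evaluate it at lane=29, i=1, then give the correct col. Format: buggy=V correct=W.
buggy=15 correct=3

`(lane / 4)*2 + (i % 2)`[29,1]⇒15
lane 29: gr=7 (29/4), th=1 (29%4)
i=1: r=7+0=7, c=1*2+1=3
col: 15 vs 3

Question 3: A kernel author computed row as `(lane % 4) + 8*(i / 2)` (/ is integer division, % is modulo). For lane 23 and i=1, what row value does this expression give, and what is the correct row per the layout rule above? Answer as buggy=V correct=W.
buggy=3 correct=5

`(lane % 4) + 8*(i / 2)`[23,1]→3
23: G=5,T=3
[1] (5+0,3*2+1) = (5,7)
row: 3 vs 5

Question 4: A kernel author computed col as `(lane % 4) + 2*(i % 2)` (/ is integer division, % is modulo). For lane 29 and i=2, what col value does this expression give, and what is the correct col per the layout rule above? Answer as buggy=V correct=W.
buggy=1 correct=2

`(lane % 4) + 2*(i % 2)`[29,2]->1
L=29->g=29>>2=7, t=29&3=1
[2]->row 7+8=15  col 1·2+0=2
col: 1 vs 2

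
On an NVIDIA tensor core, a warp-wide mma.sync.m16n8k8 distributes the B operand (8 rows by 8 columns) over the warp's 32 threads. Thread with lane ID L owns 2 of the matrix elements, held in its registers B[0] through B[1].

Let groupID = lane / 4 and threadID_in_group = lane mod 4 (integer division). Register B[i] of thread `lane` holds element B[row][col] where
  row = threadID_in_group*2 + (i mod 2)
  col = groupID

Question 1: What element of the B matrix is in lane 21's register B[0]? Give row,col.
21: G=5,T=1
[0] (1*2+0,5) = (2,5)

2,5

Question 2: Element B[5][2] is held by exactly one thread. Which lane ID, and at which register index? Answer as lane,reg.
10,1

c=2⇒gr=2  r=5⇒th=2,odd=1
L=2*4+2=10  i=1=1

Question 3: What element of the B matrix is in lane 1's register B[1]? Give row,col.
lane 1: gr=0 (1/4), th=1 (1%4)
i=1: r=1*2+1=3, c=gr=0

3,0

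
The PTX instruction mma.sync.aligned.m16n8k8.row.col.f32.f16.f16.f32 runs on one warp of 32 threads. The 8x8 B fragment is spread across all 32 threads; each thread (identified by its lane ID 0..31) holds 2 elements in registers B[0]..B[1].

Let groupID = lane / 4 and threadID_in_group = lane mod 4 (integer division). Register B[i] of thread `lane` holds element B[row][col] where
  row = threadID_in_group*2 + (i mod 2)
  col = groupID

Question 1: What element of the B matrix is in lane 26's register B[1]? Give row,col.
26: gid=6,tid=2
[1] (2*2+1,6) = (5,6)

5,6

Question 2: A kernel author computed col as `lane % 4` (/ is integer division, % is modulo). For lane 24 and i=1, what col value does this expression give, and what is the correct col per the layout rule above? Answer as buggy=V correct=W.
buggy=0 correct=6

`lane % 4`[24,1]->0
L=24->gid=24>>2=6, tid=24&3=0
[1]->row 0·2+1=1  col gid=6
col: 0 vs 6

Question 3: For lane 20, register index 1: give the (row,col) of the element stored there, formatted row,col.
lane 20=>20/4=5, 20 mod 4=0
i=1  r:2·0+1=>1  c:5

1,5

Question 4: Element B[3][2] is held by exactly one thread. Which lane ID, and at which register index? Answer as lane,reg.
9,1

c=2⇒gr=2  r=3⇒th=1,odd=1
L=2*4+1=9  i=1=1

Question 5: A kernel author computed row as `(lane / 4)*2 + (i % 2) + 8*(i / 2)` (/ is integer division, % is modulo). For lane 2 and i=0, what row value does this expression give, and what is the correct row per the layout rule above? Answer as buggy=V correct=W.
`(lane / 4)*2 + (i % 2) + 8*(i / 2)`[2,0]->0
2: g=0,t=2
[0] (2*2+0,0) = (4,0)
row: 0 vs 4

buggy=0 correct=4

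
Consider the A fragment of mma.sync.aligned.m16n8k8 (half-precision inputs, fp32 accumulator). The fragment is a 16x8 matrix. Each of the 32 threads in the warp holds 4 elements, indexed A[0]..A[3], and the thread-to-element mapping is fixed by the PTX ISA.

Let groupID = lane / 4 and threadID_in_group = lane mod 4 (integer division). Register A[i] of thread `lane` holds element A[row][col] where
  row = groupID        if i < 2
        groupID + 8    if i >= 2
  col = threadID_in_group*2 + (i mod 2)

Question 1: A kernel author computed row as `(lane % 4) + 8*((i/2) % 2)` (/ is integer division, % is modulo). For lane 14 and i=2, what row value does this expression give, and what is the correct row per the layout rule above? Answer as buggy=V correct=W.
`(lane % 4) + 8*((i/2) % 2)`[14,2]→10
14: G=3,T=2
[2] (3+8,2*2+0) = (11,4)
row: 10 vs 11

buggy=10 correct=11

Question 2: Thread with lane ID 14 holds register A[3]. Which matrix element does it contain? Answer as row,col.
lane 14: grp=3 (14/4), tig=2 (14%4)
i=3: r=3+8=11, c=2*2+1=5

11,5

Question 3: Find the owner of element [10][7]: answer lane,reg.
11,3

r:10=>grp=2,rB=1  c:7=>tig=3,lo=1
L=2*4+3=11  i=1*2+1=3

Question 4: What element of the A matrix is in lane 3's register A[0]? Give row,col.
3: G=0,T=3
[0] (0+0,3*2+0) = (0,6)

0,6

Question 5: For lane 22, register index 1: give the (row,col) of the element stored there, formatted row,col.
L=22=>grp=22>>2=5, tig=22&3=2
[1]=>row 5+0=5  col 2·2+1=5

5,5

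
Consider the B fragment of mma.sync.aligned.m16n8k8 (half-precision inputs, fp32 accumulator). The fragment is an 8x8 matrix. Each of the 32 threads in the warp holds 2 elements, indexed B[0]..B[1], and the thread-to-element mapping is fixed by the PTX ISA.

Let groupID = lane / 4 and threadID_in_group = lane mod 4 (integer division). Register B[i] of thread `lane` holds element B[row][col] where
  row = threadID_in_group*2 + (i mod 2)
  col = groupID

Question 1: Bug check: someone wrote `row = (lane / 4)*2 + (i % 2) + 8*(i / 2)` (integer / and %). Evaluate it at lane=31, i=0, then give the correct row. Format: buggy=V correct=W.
`(lane / 4)*2 + (i % 2) + 8*(i / 2)`[31,0]→14
31: G=7,T=3
[0] (3*2+0,7) = (6,7)
row: 14 vs 6

buggy=14 correct=6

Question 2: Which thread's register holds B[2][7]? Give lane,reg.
29,0

c=7->g=7  r=2->t=1,b0=0
L=7*4+1=29  i=0=0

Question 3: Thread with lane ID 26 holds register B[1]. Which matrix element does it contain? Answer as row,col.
26: g=6,t=2
[1] (2*2+1,6) = (5,6)

5,6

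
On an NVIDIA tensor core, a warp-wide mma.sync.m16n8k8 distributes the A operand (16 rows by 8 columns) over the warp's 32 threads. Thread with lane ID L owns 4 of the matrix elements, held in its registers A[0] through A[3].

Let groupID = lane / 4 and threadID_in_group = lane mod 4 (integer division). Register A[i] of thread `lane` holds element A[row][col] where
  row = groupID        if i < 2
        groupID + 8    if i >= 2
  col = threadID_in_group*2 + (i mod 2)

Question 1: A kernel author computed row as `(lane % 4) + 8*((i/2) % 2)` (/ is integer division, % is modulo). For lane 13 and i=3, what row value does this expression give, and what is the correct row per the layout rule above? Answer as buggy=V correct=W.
buggy=9 correct=11

`(lane % 4) + 8*((i/2) % 2)`[13,3]->9
lane 13: g=3 (13/4), t=1 (13%4)
i=3: r=3+8=11, c=1*2+1=3
row: 9 vs 11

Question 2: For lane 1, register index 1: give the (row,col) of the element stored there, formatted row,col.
0,3

lane 1=>1/4=0, 1 mod 4=1
i=1  r:0+0=>0  c:2·1+1=>3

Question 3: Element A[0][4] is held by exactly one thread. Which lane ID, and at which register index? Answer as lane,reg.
r=0→G=0,rhi=0  c=4→T=2,p=0
L=0*4+2=2  i=0*2+0=0

2,0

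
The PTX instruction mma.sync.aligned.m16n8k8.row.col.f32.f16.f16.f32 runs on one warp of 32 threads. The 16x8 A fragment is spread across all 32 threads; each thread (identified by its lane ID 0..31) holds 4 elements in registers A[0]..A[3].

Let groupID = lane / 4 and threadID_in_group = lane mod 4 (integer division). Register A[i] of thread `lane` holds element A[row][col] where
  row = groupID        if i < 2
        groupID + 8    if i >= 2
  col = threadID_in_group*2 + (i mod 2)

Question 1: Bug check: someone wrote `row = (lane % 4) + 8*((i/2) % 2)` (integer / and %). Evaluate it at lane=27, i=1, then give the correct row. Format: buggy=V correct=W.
buggy=3 correct=6

`(lane % 4) + 8*((i/2) % 2)`[27,1]⇒3
lane 27⇒27/4=6, 27 mod 4=3
i=1  r:6+0⇒6  c:2·3+1⇒7
row: 3 vs 6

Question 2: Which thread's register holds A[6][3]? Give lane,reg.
25,1

r:6=>grp=6,rB=0  c:3=>tig=1,lo=1
L=6*4+1=25  i=0*2+1=1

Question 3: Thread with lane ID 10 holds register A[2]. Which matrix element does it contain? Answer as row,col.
lane 10->10/4=2, 10 mod 4=2
i=2  r:2+8->10  c:2·2+0->4

10,4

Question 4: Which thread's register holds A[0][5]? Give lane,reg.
r: 0->gid=0,r8=0  c: 5->tid=2,i&1=1
L=0*4+2=2  i=0*2+1=1

2,1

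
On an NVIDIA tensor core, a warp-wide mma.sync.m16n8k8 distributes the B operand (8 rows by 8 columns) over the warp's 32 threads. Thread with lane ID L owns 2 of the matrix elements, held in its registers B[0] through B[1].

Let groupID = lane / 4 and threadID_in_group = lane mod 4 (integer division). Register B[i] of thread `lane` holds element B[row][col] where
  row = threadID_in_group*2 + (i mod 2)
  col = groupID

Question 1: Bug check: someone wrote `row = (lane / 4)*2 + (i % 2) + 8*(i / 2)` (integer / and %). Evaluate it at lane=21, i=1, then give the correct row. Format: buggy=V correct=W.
`(lane / 4)*2 + (i % 2) + 8*(i / 2)`[21,1]→11
lane 21→21/4=5, 21 mod 4=1
i=1  r:2·1+1→3  c:5
row: 11 vs 3

buggy=11 correct=3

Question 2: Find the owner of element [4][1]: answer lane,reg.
6,0

c: 1->gid=1  r: 4->tid=2,i&1=0
L=1*4+2=6  i=0=0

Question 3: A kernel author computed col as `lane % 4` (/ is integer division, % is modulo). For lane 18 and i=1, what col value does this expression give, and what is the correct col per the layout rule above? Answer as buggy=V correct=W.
buggy=2 correct=4

`lane % 4`[18,1]=>2
L=18=>grp=18>>2=4, tig=18&3=2
[1]=>row 2·2+1=5  col grp=4
col: 2 vs 4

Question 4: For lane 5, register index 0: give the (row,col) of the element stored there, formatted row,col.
2,1

lane 5->5/4=1, 5 mod 4=1
i=0  r:2·1+0->2  c:1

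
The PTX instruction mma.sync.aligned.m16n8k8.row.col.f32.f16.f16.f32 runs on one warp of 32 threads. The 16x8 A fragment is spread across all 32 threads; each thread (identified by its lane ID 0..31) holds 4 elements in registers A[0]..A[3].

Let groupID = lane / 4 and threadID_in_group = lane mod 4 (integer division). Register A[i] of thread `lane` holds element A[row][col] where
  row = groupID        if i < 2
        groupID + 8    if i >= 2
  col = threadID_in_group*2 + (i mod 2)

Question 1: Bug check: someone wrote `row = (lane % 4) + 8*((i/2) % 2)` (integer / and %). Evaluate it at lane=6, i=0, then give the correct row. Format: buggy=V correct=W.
buggy=2 correct=1

`(lane % 4) + 8*((i/2) % 2)`[6,0]->2
lane 6: gid=1 (6/4), tid=2 (6%4)
i=0: r=1+0=1, c=2*2+0=4
row: 2 vs 1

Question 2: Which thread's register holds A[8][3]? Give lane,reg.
r:8=>grp=0,rB=1  c:3=>tig=1,lo=1
L=0*4+1=1  i=1*2+1=3

1,3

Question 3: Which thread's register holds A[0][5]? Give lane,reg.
r=0⇒gr=0,Rb=0  c=5⇒th=2,odd=1
L=0*4+2=2  i=0*2+1=1

2,1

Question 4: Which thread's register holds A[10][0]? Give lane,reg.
r=10⇒gr=2,Rb=1  c=0⇒th=0,odd=0
L=2*4+0=8  i=1*2+0=2

8,2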